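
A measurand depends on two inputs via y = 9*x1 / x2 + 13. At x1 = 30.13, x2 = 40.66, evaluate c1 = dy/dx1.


y = 9*x1 / x2 + 13
dy/dx1 = 9/x2
Evaluate at x2 = 40.66: c1 = 9 / 40.66
c1 = 0.2213

0.2213


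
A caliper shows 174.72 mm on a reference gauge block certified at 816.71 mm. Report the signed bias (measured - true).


Systematic error = measured - true
= 174.72 - 816.71
= -641.9900

-641.9900


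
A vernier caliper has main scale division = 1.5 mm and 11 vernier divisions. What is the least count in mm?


LC = MSD / n_div
= 1.5 / 11
= 0.1364

0.1364


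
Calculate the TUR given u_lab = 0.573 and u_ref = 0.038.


TUR = u_lab / u_ref
= 0.573 / 0.038
= 15.0789

15.0789


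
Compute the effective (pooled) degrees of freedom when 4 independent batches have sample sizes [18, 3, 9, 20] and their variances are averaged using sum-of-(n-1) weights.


nu = sum_i (n_i - 1)
nu = ((18 - 1) + (3 - 1) + (9 - 1) + (20 - 1))
nu = 17 + 2 + 8 + 19
nu = 46

46


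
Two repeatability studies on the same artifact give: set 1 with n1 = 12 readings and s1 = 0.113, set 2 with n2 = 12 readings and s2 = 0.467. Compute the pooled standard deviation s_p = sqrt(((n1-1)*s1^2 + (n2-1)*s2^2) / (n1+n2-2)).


s_p = sqrt(((n1-1)*s1^2 + (n2-1)*s2^2) / (n1+n2-2))
numerator = (12-1)*0.113^2 + (12-1)*0.467^2 = 0.140459 + 2.398979 = 2.539438
denominator = 12 + 12 - 2 = 22
s_p^2 = 2.539438 / 22 = 0.115429
s_p = sqrt(0.115429) = 0.3397

0.3397


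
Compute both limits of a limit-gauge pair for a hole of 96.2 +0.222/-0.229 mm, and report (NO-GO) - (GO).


GO = nominal - lower_tol (smallest hole = maximum material condition)
GO = 96.2 - 0.229 = 95.971
NO-GO = nominal + upper_tol (largest hole = least material condition)
NO-GO = 96.2 + 0.222 = 96.422
spread = NO-GO - GO = 96.422 - 95.971 = 0.4510

0.4510


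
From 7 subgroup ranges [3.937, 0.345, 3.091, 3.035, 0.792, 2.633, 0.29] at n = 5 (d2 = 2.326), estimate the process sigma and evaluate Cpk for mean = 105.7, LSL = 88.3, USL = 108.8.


R_bar = (3.937 + 0.345 + 3.091 + 3.035 + 0.792 + 2.633 + 0.29) / 7 = 2.0175714
sigma = R_bar / d2 = 2.0175714 / 2.326 = 0.86739957
Cp = (USL - LSL)/(6*sigma) = (108.8 - 88.3)/(6*0.86739957) = 3.9390
Cpu = (108.8 - 105.7)/(3*0.86739957) = 1.1913
Cpl = (105.7 - 88.3)/(3*0.86739957) = 6.6867
Cpk = min(Cpu, Cpl) = 1.1913

1.1913


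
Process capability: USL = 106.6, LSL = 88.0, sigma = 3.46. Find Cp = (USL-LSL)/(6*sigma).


Cp = (USL - LSL) / (6 * sigma)
= (106.6 - 88.0) / (6 * 3.46)
= 18.6000 / 20.7600
= 0.8960

0.8960


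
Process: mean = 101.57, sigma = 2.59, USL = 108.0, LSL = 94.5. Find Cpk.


Cpu = (USL - mean) / (3*sigma) = (108.0 - 101.57) / (3*2.59) = 0.8275
Cpl = (mean - LSL) / (3*sigma) = (101.57 - 94.5) / (3*2.59) = 0.9099
Cpk = min(Cpu, Cpl) = 0.8275

0.8275


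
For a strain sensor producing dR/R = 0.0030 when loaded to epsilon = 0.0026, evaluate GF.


GF = (dR/R) / epsilon
= 0.0030 / 0.0026
= 1.1538

1.1538


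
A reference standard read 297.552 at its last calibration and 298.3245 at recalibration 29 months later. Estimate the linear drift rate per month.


rate = (v2 - v1) / months
= (298.3245 - 297.552) / 29
= 0.7725 / 29
= 0.0266

0.0266


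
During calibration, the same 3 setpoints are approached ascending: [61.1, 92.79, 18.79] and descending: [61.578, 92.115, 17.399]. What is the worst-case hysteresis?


|61.1 - 61.578| = 0.4780
|92.79 - 92.115| = 0.6750
|18.79 - 17.399| = 1.3910
hysteresis = max(diffs) = 1.3910

1.3910


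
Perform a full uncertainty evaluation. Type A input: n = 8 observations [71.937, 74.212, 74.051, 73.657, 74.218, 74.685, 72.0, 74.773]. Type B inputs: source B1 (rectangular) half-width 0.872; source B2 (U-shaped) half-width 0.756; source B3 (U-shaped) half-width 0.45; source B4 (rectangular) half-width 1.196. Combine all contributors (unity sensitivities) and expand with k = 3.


mean = (71.937 + 74.212 + 74.051 + 73.657 + 74.218 + 74.685 + 72.0 + 74.773) / 8 = 73.691625
s = sqrt(sum((x - mean)^2)/(n-1)) = 1.1196096
u_A = s / sqrt(n) = 1.1196096 / sqrt(8) = 0.39584177
u_B1 = 0.872 / sqrt(3) = 0.50344943
u_B2 = 0.756 / sqrt(2) = 0.53457273
u_B3 = 0.45 / sqrt(2) = 0.31819805
u_B4 = 1.196 / sqrt(3) = 0.69051092
uc = sqrt(0.39584177^2 + 0.50344943^2 + 0.53457273^2 + 0.31819805^2 + 0.69051092^2) = 1.1287052
U = k * uc = 3 * 1.1287052
U = 3.3861

3.3861


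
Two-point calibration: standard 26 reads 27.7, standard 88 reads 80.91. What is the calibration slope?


slope = (y2 - y1) / (x2 - x1)
= (80.91 - 27.7) / (88 - 26)
= 53.2100 / 62
= 0.8582

0.8582


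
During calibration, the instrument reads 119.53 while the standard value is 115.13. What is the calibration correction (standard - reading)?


Correction = standard - reading
= 115.13 - 119.53
= -4.4000

-4.4000


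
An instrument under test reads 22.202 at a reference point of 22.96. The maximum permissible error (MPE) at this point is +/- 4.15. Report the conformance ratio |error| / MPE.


e = indication - reference = 22.202 - 22.96 = -0.7580
|e| = 0.7580
ratio = |e| / MPE = 0.7580 / 4.15
ratio = 0.1827

0.1827


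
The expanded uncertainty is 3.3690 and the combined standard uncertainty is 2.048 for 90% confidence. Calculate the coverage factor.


k = U / uc
k = 3.3690 / 2.048
k = 1.645

1.645


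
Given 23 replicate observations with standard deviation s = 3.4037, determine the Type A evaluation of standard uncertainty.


u_A = s / sqrt(n)
u_A = 3.4037 / sqrt(23)
u_A = 3.4037 / 4.7958315
u_A = 0.7097

0.7097


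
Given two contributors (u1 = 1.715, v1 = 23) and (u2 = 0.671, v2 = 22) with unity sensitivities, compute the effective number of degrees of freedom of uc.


uc = sqrt(u1^2 + u2^2) = sqrt(1.715^2 + 0.671^2) = 1.8415933
v_eff = uc^4 / (u1^4/v1 + u2^4/v2)
= 1.8415933^4 / (1.715^4/23 + 0.671^4/22)
= 11.502041 / 0.38533634
v_eff = 29.8494

29.8494


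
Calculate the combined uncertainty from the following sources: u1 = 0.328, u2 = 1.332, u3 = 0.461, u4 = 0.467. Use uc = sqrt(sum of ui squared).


uc = sqrt(0.328^2 + 1.332^2 + 0.461^2 + 0.467^2)
uc = sqrt(2.312418)
uc = 1.5207

1.5207


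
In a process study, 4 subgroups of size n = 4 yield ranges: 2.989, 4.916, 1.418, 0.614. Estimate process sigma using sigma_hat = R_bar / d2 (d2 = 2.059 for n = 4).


R_bar = (2.989 + 4.916 + 1.418 + 0.614) / 4
R_bar = 9.937 / 4 = 2.48425
sigma_hat = R_bar / d2 = 2.48425 / 2.059 = 1.2065

1.2065


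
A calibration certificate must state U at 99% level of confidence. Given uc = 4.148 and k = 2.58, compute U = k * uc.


U = k * uc
U = 2.58 * 4.148
U = 10.7018

10.7018


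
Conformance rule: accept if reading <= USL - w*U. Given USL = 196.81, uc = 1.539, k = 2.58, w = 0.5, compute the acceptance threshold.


U = k * uc = 2.58 * 1.539 = 3.97062
guard band g = w * U = 0.5 * 3.97062 = 1.98531
AL = USL - g = 196.81 - 1.98531
AL = 194.8247

194.8247


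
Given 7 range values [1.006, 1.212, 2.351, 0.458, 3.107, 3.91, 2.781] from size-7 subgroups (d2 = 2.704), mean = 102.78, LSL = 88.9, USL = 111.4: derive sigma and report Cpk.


R_bar = (1.006 + 1.212 + 2.351 + 0.458 + 3.107 + 3.91 + 2.781) / 7 = 2.1178571
sigma = R_bar / d2 = 2.1178571 / 2.704 = 0.78323118
Cp = (USL - LSL)/(6*sigma) = (111.4 - 88.9)/(6*0.78323118) = 4.7879
Cpu = (111.4 - 102.78)/(3*0.78323118) = 3.6686
Cpl = (102.78 - 88.9)/(3*0.78323118) = 5.9072
Cpk = min(Cpu, Cpl) = 3.6686

3.6686


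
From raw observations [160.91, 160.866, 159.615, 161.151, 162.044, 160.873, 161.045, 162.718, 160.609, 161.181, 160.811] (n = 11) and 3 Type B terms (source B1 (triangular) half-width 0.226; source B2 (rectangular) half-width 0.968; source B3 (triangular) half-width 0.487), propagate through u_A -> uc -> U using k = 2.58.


mean = (160.91 + 160.866 + 159.615 + 161.151 + 162.044 + 160.873 + 161.045 + 162.718 + 160.609 + 161.181 + 160.811) / 11 = 161.0748182
s = sqrt(sum((x - mean)^2)/(n-1)) = 0.78654203
u_A = s / sqrt(n) = 0.78654203 / sqrt(11) = 0.23715135
u_B1 = 0.226 / sqrt(6) = 0.092264114
u_B2 = 0.968 / sqrt(3) = 0.55887506
u_B3 = 0.487 / sqrt(6) = 0.19881692
uc = sqrt(0.23715135^2 + 0.092264114^2 + 0.55887506^2 + 0.19881692^2) = 0.64546335
U = k * uc = 2.58 * 0.64546335
U = 1.6653

1.6653


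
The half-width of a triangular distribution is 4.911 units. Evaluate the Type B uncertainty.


u_B = half_width / sqrt(6)
u_B = 4.911 / 2.4494897
u_B = 2.0049

2.0049


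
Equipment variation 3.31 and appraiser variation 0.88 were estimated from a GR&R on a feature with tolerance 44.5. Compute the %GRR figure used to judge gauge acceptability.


GRR = sqrt(EV^2 + AV^2) = sqrt(3.31^2 + 0.88^2) = 3.4249818
%GRR = GRR / tol * 100 = 3.4249818 / 44.5 * 100
%GRR = 7.6966

7.6966


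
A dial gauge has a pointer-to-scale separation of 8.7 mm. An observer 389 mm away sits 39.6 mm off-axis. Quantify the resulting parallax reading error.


error = h * offset / d
= 8.7 * 39.6 / 389
= 0.8857

0.8857


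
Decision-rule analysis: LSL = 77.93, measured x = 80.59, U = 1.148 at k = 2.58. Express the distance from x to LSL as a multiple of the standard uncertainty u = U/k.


u = U / k = 1.148 / 2.58 = 0.44496124
margin = |LSL - x| = |77.93 - 80.59| = 2.66
z = margin / u = 2.66 / 0.44496124
z = 5.9780

5.9780


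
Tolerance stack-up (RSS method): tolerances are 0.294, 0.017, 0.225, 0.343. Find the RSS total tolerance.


RSS = sqrt(0.294^2 + 0.017^2 + 0.225^2 + 0.343^2)
= sqrt(0.254999)
= 0.5050

0.5050


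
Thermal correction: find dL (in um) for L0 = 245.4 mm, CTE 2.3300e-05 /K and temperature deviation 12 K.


dL = L * alpha * dT
= 245.4 * 2.3300e-05 * 12
= 0.0686138 mm
dL_um = 0.0686138 * 1000 = 68.6138 um

68.6138


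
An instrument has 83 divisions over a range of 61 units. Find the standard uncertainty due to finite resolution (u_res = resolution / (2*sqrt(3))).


resolution = range / divisions
resolution = 61 / 83 = 0.73493976
u_res = resolution / (2*sqrt(3))
u_res = 0.73493976 / 3.4641016
u_res = 0.2122

0.2122


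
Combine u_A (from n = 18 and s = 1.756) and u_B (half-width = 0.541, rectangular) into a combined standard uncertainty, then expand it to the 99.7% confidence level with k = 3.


u_A = s / sqrt(n) = 1.756 / sqrt(18) = 0.41389317
u_B = half_width / sqrt(3) = 0.541 / sqrt(3) = 0.3123465
uc = sqrt(u_A^2 + u_B^2) = sqrt(0.41389317^2 + 0.3123465^2) = 0.51852473
U = k * uc = 3 * 0.51852473
U = 1.5556

1.5556


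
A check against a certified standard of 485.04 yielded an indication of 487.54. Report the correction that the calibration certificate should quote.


Correction = standard - reading
= 485.04 - 487.54
= -2.5000

-2.5000


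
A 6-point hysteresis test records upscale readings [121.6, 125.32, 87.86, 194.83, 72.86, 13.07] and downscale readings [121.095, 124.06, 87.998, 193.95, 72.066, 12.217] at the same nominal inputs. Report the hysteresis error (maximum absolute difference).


|121.6 - 121.095| = 0.5050
|125.32 - 124.06| = 1.2600
|87.86 - 87.998| = 0.1380
|194.83 - 193.95| = 0.8800
|72.86 - 72.066| = 0.7940
|13.07 - 12.217| = 0.8530
hysteresis = max(diffs) = 1.2600

1.2600


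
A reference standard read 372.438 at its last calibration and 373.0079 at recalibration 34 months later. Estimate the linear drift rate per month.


rate = (v2 - v1) / months
= (373.0079 - 372.438) / 34
= 0.5699 / 34
= 0.0168

0.0168


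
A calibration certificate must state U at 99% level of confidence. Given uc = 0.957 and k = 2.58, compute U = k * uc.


U = k * uc
U = 2.58 * 0.957
U = 2.4691

2.4691


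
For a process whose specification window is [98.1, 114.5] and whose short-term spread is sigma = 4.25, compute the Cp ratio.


Cp = (USL - LSL) / (6 * sigma)
= (114.5 - 98.1) / (6 * 4.25)
= 16.4000 / 25.5000
= 0.6431

0.6431


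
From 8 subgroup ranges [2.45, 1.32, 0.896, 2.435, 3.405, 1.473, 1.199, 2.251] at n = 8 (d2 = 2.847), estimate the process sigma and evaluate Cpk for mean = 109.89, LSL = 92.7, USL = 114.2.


R_bar = (2.45 + 1.32 + 0.896 + 2.435 + 3.405 + 1.473 + 1.199 + 2.251) / 8 = 1.928625
sigma = R_bar / d2 = 1.928625 / 2.847 = 0.6774236
Cp = (USL - LSL)/(6*sigma) = (114.2 - 92.7)/(6*0.6774236) = 5.2896
Cpu = (114.2 - 109.89)/(3*0.6774236) = 2.1208
Cpl = (109.89 - 92.7)/(3*0.6774236) = 8.4585
Cpk = min(Cpu, Cpl) = 2.1208

2.1208


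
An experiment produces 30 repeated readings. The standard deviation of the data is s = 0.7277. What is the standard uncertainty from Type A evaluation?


u_A = s / sqrt(n)
u_A = 0.7277 / sqrt(30)
u_A = 0.7277 / 5.4772256
u_A = 0.1329

0.1329


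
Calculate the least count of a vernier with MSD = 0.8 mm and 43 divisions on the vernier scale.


LC = MSD / n_div
= 0.8 / 43
= 0.0186

0.0186


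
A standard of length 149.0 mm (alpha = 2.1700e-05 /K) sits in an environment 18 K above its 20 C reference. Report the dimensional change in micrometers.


dL = L * alpha * dT
= 149.0 * 2.1700e-05 * 18
= 0.0581994 mm
dL_um = 0.0581994 * 1000 = 58.1994 um

58.1994


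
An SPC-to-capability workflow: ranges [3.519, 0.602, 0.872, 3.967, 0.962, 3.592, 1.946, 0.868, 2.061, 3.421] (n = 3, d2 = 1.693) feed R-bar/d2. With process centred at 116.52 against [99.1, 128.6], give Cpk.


R_bar = (3.519 + 0.602 + 0.872 + 3.967 + 0.962 + 3.592 + 1.946 + 0.868 + 2.061 + 3.421) / 10 = 2.181
sigma = R_bar / d2 = 2.181 / 1.693 = 1.2882457
Cp = (USL - LSL)/(6*sigma) = (128.6 - 99.1)/(6*1.2882457) = 3.8166
Cpu = (128.6 - 116.52)/(3*1.2882457) = 3.1257
Cpl = (116.52 - 99.1)/(3*1.2882457) = 4.5074
Cpk = min(Cpu, Cpl) = 3.1257

3.1257


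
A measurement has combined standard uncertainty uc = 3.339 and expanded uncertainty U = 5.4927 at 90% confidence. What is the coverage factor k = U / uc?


k = U / uc
k = 5.4927 / 3.339
k = 1.645

1.645


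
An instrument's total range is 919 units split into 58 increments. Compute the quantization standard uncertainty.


resolution = range / divisions
resolution = 919 / 58 = 15.844828
u_res = resolution / (2*sqrt(3))
u_res = 15.844828 / 3.4641016
u_res = 4.5740

4.5740


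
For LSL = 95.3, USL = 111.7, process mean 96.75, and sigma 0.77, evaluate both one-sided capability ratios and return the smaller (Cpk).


Cpu = (USL - mean) / (3*sigma) = (111.7 - 96.75) / (3*0.77) = 6.4719
Cpl = (mean - LSL) / (3*sigma) = (96.75 - 95.3) / (3*0.77) = 0.6277
Cpk = min(Cpu, Cpl) = 0.6277

0.6277


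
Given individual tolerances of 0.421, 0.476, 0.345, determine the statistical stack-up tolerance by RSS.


RSS = sqrt(0.421^2 + 0.476^2 + 0.345^2)
= sqrt(0.522842)
= 0.7231

0.7231


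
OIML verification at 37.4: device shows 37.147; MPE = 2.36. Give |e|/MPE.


e = indication - reference = 37.147 - 37.4 = -0.2530
|e| = 0.2530
ratio = |e| / MPE = 0.2530 / 2.36
ratio = 0.1072

0.1072


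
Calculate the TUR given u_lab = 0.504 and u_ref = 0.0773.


TUR = u_lab / u_ref
= 0.504 / 0.0773
= 6.5201

6.5201


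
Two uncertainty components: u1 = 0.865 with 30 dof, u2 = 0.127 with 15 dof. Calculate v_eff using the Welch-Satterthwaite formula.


uc = sqrt(u1^2 + u2^2) = sqrt(0.865^2 + 0.127^2) = 0.87427341
v_eff = uc^4 / (u1^4/v1 + u2^4/v2)
= 0.87427341^4 / (0.865^4/30 + 0.127^4/15)
= 0.58423703 / 0.018678698
v_eff = 31.2783

31.2783


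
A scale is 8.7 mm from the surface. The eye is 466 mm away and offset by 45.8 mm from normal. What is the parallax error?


error = h * offset / d
= 8.7 * 45.8 / 466
= 0.8551

0.8551


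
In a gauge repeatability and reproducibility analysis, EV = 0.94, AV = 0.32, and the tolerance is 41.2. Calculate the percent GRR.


GRR = sqrt(EV^2 + AV^2) = sqrt(0.94^2 + 0.32^2) = 0.99297533
%GRR = GRR / tol * 100 = 0.99297533 / 41.2 * 100
%GRR = 2.4101

2.4101


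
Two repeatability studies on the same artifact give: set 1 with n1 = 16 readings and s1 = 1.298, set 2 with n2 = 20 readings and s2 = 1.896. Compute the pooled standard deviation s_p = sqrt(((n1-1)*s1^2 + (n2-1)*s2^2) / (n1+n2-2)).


s_p = sqrt(((n1-1)*s1^2 + (n2-1)*s2^2) / (n1+n2-2))
numerator = (16-1)*1.298^2 + (20-1)*1.896^2 = 25.27206 + 68.301504 = 93.573564
denominator = 16 + 20 - 2 = 34
s_p^2 = 93.573564 / 34 = 2.7521636
s_p = sqrt(2.7521636) = 1.6590

1.6590


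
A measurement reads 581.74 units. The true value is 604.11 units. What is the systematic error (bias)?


Systematic error = measured - true
= 581.74 - 604.11
= -22.3700

-22.3700


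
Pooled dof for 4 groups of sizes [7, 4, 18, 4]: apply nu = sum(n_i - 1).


nu = sum_i (n_i - 1)
nu = ((7 - 1) + (4 - 1) + (18 - 1) + (4 - 1))
nu = 6 + 3 + 17 + 3
nu = 29

29


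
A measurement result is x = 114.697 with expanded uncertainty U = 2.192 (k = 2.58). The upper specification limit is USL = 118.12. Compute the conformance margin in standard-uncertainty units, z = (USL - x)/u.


u = U / k = 2.192 / 2.58 = 0.8496124
margin = |USL - x| = |118.12 - 114.697| = 3.423
z = margin / u = 3.423 / 0.8496124
z = 4.0289

4.0289


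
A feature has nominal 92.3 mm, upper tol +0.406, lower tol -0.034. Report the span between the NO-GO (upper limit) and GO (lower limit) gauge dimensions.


GO = nominal - lower_tol (smallest hole = maximum material condition)
GO = 92.3 - 0.034 = 92.266
NO-GO = nominal + upper_tol (largest hole = least material condition)
NO-GO = 92.3 + 0.406 = 92.706
spread = NO-GO - GO = 92.706 - 92.266 = 0.4400

0.4400


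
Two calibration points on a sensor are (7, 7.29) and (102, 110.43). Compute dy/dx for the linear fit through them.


slope = (y2 - y1) / (x2 - x1)
= (110.43 - 7.29) / (102 - 7)
= 103.1400 / 95
= 1.0857

1.0857


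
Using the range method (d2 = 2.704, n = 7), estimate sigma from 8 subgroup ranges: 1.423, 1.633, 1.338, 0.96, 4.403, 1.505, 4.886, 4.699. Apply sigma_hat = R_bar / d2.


R_bar = (1.423 + 1.633 + 1.338 + 0.96 + 4.403 + 1.505 + 4.886 + 4.699) / 8
R_bar = 20.847 / 8 = 2.605875
sigma_hat = R_bar / d2 = 2.605875 / 2.704 = 0.9637

0.9637


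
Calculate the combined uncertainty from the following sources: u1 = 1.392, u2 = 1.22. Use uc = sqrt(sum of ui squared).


uc = sqrt(1.392^2 + 1.22^2)
uc = sqrt(3.426064)
uc = 1.8510

1.8510


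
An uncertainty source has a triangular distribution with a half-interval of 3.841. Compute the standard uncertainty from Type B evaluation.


u_B = half_width / sqrt(6)
u_B = 3.841 / 2.4494897
u_B = 1.5681

1.5681


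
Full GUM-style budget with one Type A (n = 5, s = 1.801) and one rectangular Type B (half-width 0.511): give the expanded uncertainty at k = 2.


u_A = s / sqrt(n) = 1.801 / sqrt(5) = 0.80543169
u_B = half_width / sqrt(3) = 0.511 / sqrt(3) = 0.29502599
uc = sqrt(u_A^2 + u_B^2) = sqrt(0.80543169^2 + 0.29502599^2) = 0.85776485
U = k * uc = 2 * 0.85776485
U = 1.7155

1.7155


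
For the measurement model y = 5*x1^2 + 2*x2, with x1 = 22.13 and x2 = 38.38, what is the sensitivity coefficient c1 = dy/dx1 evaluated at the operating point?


y = 5*x1^2 + 2*x2
dy/dx1 = 2*5*x1
Evaluate at x1 = 22.13: c1 = 10 * 22.13
c1 = 221.3000

221.3000


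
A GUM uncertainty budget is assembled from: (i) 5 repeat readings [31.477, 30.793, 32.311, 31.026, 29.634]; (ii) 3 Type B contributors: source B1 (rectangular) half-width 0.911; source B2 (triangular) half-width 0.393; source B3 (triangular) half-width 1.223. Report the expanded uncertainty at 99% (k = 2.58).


mean = (31.477 + 30.793 + 32.311 + 31.026 + 29.634) / 5 = 31.0482
s = sqrt(sum((x - mean)^2)/(n-1)) = 0.98032071
u_A = s / sqrt(n) = 0.98032071 / sqrt(5) = 0.43841275
u_B1 = 0.911 / sqrt(3) = 0.5259661
u_B2 = 0.393 / sqrt(6) = 0.16044158
u_B3 = 1.223 / sqrt(6) = 0.49928766
uc = sqrt(0.43841275^2 + 0.5259661^2 + 0.16044158^2 + 0.49928766^2) = 0.86248232
U = k * uc = 2.58 * 0.86248232
U = 2.2252

2.2252


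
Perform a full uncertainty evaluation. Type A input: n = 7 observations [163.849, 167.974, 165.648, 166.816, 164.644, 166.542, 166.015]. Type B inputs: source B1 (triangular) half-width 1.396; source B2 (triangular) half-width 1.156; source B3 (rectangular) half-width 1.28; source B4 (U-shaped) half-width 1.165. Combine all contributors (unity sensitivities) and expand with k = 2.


mean = (163.849 + 167.974 + 165.648 + 166.816 + 164.644 + 166.542 + 166.015) / 7 = 165.9268571
s = sqrt(sum((x - mean)^2)/(n-1)) = 1.3789194
u_A = s / sqrt(n) = 1.3789194 / sqrt(7) = 0.52118254
u_B1 = 1.396 / sqrt(6) = 0.56991461
u_B2 = 1.156 / sqrt(6) = 0.47193502
u_B3 = 1.28 / sqrt(3) = 0.73900834
u_B4 = 1.165 / sqrt(2) = 0.8237794
uc = sqrt(0.52118254^2 + 0.56991461^2 + 0.47193502^2 + 0.73900834^2 + 0.8237794^2) = 1.4296511
U = k * uc = 2 * 1.4296511
U = 2.8593

2.8593


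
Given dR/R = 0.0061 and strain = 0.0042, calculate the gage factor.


GF = (dR/R) / epsilon
= 0.0061 / 0.0042
= 1.4524

1.4524


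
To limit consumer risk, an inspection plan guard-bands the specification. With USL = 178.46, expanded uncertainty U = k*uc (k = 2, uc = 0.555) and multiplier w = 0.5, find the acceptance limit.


U = k * uc = 2 * 0.555 = 1.11
guard band g = w * U = 0.5 * 1.11 = 0.555
AL = USL - g = 178.46 - 0.555
AL = 177.9050

177.9050


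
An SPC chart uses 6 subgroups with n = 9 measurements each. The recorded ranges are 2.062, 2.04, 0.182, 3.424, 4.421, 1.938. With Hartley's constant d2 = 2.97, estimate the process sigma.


R_bar = (2.062 + 2.04 + 0.182 + 3.424 + 4.421 + 1.938) / 6
R_bar = 14.067 / 6 = 2.3445
sigma_hat = R_bar / d2 = 2.3445 / 2.97 = 0.7894

0.7894


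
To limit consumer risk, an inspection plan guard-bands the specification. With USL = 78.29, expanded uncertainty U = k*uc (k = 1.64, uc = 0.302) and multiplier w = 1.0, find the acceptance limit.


U = k * uc = 1.64 * 0.302 = 0.49528
guard band g = w * U = 1.0 * 0.49528 = 0.49528
AL = USL - g = 78.29 - 0.49528
AL = 77.7947

77.7947


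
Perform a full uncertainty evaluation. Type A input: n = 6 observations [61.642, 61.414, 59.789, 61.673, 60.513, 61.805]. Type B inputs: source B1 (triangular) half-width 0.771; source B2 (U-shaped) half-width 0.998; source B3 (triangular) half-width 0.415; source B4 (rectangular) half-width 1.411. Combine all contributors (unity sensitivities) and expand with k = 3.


mean = (61.642 + 61.414 + 59.789 + 61.673 + 60.513 + 61.805) / 6 = 61.13933333
s = sqrt(sum((x - mean)^2)/(n-1)) = 0.80891549
u_A = s / sqrt(n) = 0.80891549 / sqrt(6) = 0.33023837
u_B1 = 0.771 / sqrt(6) = 0.31475943
u_B2 = 0.998 / sqrt(2) = 0.70569257
u_B3 = 0.415 / sqrt(6) = 0.16942304
u_B4 = 1.411 / sqrt(3) = 0.81464123
uc = sqrt(0.33023837^2 + 0.31475943^2 + 0.70569257^2 + 0.16942304^2 + 0.81464123^2) = 1.1825724
U = k * uc = 3 * 1.1825724
U = 3.5477

3.5477


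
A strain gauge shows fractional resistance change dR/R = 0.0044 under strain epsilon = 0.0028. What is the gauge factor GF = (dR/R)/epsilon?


GF = (dR/R) / epsilon
= 0.0044 / 0.0028
= 1.5714

1.5714


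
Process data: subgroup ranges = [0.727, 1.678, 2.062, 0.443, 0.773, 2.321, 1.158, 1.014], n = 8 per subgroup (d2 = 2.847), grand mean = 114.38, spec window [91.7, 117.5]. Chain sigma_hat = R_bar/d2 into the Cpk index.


R_bar = (0.727 + 1.678 + 2.062 + 0.443 + 0.773 + 2.321 + 1.158 + 1.014) / 8 = 1.272
sigma = R_bar / d2 = 1.272 / 2.847 = 0.44678609
Cp = (USL - LSL)/(6*sigma) = (117.5 - 91.7)/(6*0.44678609) = 9.6243
Cpu = (117.5 - 114.38)/(3*0.44678609) = 2.3277
Cpl = (114.38 - 91.7)/(3*0.44678609) = 16.9208
Cpk = min(Cpu, Cpl) = 2.3277

2.3277


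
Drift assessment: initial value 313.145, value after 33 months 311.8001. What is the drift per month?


rate = (v2 - v1) / months
= (311.8001 - 313.145) / 33
= -1.3449 / 33
= -0.0408

-0.0408


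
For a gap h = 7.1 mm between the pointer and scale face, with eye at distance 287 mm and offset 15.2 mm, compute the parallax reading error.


error = h * offset / d
= 7.1 * 15.2 / 287
= 0.3760

0.3760


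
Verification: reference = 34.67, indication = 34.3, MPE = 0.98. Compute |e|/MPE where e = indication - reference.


e = indication - reference = 34.3 - 34.67 = -0.3700
|e| = 0.3700
ratio = |e| / MPE = 0.3700 / 0.98
ratio = 0.3776

0.3776


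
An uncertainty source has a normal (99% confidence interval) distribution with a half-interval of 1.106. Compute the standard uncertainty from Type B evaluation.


u_B = half_width / 2.576
u_B = 1.106 / 2.576
u_B = 0.4293

0.4293


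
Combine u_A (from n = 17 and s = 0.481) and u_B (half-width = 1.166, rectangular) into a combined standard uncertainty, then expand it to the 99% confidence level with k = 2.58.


u_A = s / sqrt(n) = 0.481 / sqrt(17) = 0.11665964
u_B = half_width / sqrt(3) = 1.166 / sqrt(3) = 0.67319041
uc = sqrt(u_A^2 + u_B^2) = sqrt(0.11665964^2 + 0.67319041^2) = 0.68322383
U = k * uc = 2.58 * 0.68322383
U = 1.7627

1.7627


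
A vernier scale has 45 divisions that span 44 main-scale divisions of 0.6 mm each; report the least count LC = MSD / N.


LC = MSD / n_div
= 0.6 / 45
= 0.0133

0.0133


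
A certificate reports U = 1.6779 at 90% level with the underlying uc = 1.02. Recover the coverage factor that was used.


k = U / uc
k = 1.6779 / 1.02
k = 1.645

1.645


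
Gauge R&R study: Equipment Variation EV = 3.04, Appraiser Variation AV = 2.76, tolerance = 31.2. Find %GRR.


GRR = sqrt(EV^2 + AV^2) = sqrt(3.04^2 + 2.76^2) = 4.1059956
%GRR = GRR / tol * 100 = 4.1059956 / 31.2 * 100
%GRR = 13.1602

13.1602


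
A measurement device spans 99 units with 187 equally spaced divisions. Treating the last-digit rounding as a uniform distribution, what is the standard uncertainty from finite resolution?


resolution = range / divisions
resolution = 99 / 187 = 0.52941176
u_res = resolution / (2*sqrt(3))
u_res = 0.52941176 / 3.4641016
u_res = 0.1528

0.1528


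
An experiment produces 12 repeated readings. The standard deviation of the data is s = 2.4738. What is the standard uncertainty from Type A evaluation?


u_A = s / sqrt(n)
u_A = 2.4738 / sqrt(12)
u_A = 2.4738 / 3.4641016
u_A = 0.7141

0.7141


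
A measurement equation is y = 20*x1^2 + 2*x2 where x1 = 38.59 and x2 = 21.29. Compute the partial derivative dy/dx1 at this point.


y = 20*x1^2 + 2*x2
dy/dx1 = 2*20*x1
Evaluate at x1 = 38.59: c1 = 40 * 38.59
c1 = 1543.6000

1543.6000


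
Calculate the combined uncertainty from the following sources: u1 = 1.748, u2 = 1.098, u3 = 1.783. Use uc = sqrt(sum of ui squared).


uc = sqrt(1.748^2 + 1.098^2 + 1.783^2)
uc = sqrt(7.440197)
uc = 2.7277

2.7277


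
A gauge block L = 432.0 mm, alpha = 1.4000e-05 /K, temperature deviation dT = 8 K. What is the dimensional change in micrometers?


dL = L * alpha * dT
= 432.0 * 1.4000e-05 * 8
= 0.0483840 mm
dL_um = 0.0483840 * 1000 = 48.3840 um

48.3840


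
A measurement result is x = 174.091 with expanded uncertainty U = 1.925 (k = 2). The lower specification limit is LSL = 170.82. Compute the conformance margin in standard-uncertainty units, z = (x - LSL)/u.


u = U / k = 1.925 / 2 = 0.9625
margin = |LSL - x| = |170.82 - 174.091| = 3.271
z = margin / u = 3.271 / 0.9625
z = 3.3984

3.3984


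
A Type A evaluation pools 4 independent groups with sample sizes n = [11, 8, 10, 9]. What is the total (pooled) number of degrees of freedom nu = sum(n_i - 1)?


nu = sum_i (n_i - 1)
nu = ((11 - 1) + (8 - 1) + (10 - 1) + (9 - 1))
nu = 10 + 7 + 9 + 8
nu = 34

34


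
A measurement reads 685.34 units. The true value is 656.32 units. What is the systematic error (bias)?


Systematic error = measured - true
= 685.34 - 656.32
= 29.0200

29.0200


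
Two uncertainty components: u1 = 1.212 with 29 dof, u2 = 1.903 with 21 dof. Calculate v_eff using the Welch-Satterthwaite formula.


uc = sqrt(u1^2 + u2^2) = sqrt(1.212^2 + 1.903^2) = 2.2561811
v_eff = uc^4 / (u1^4/v1 + u2^4/v2)
= 2.2561811^4 / (1.212^4/29 + 1.903^4/21)
= 25.911695 / 0.69891169
v_eff = 37.0743

37.0743


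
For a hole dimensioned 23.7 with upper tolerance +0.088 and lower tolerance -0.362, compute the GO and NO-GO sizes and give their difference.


GO = nominal - lower_tol (smallest hole = maximum material condition)
GO = 23.7 - 0.362 = 23.338
NO-GO = nominal + upper_tol (largest hole = least material condition)
NO-GO = 23.7 + 0.088 = 23.788
spread = NO-GO - GO = 23.788 - 23.338 = 0.4500

0.4500


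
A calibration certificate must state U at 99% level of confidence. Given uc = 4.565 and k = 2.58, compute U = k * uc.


U = k * uc
U = 2.58 * 4.565
U = 11.7777

11.7777


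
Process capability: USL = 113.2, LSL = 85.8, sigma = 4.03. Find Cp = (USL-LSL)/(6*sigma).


Cp = (USL - LSL) / (6 * sigma)
= (113.2 - 85.8) / (6 * 4.03)
= 27.4000 / 24.1800
= 1.1332

1.1332


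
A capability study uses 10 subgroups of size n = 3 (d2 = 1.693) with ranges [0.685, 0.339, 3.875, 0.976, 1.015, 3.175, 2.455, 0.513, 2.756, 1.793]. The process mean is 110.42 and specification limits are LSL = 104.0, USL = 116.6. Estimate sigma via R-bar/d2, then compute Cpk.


R_bar = (0.685 + 0.339 + 3.875 + 0.976 + 1.015 + 3.175 + 2.455 + 0.513 + 2.756 + 1.793) / 10 = 1.7582
sigma = R_bar / d2 = 1.7582 / 1.693 = 1.0385115
Cp = (USL - LSL)/(6*sigma) = (116.6 - 104.0)/(6*1.0385115) = 2.0221
Cpu = (116.6 - 110.42)/(3*1.0385115) = 1.9836
Cpl = (110.42 - 104.0)/(3*1.0385115) = 2.0606
Cpk = min(Cpu, Cpl) = 1.9836

1.9836


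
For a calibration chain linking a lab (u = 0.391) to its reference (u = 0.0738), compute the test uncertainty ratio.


TUR = u_lab / u_ref
= 0.391 / 0.0738
= 5.2981

5.2981


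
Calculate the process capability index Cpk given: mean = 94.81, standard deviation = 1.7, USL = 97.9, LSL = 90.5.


Cpu = (USL - mean) / (3*sigma) = (97.9 - 94.81) / (3*1.7) = 0.6059
Cpl = (mean - LSL) / (3*sigma) = (94.81 - 90.5) / (3*1.7) = 0.8451
Cpk = min(Cpu, Cpl) = 0.6059

0.6059


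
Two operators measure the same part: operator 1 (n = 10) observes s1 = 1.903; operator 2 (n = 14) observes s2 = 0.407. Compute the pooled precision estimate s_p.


s_p = sqrt(((n1-1)*s1^2 + (n2-1)*s2^2) / (n1+n2-2))
numerator = (10-1)*1.903^2 + (14-1)*0.407^2 = 32.592681 + 2.153437 = 34.746118
denominator = 10 + 14 - 2 = 22
s_p^2 = 34.746118 / 22 = 1.579369
s_p = sqrt(1.579369) = 1.2567

1.2567


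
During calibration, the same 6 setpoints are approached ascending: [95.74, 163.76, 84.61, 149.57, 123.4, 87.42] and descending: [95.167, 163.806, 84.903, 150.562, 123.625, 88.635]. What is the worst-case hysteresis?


|95.74 - 95.167| = 0.5730
|163.76 - 163.806| = 0.0460
|84.61 - 84.903| = 0.2930
|149.57 - 150.562| = 0.9920
|123.4 - 123.625| = 0.2250
|87.42 - 88.635| = 1.2150
hysteresis = max(diffs) = 1.2150

1.2150


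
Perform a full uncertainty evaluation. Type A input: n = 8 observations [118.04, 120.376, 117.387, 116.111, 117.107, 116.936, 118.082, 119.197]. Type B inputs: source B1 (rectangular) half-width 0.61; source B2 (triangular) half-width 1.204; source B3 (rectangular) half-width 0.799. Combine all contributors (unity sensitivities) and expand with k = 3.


mean = (118.04 + 120.376 + 117.387 + 116.111 + 117.107 + 116.936 + 118.082 + 119.197) / 8 = 117.9045
s = sqrt(sum((x - mean)^2)/(n-1)) = 1.3568441
u_A = s / sqrt(n) = 1.3568441 / sqrt(8) = 0.47971683
u_B1 = 0.61 / sqrt(3) = 0.35218366
u_B2 = 1.204 / sqrt(6) = 0.49153094
u_B3 = 0.799 / sqrt(3) = 0.46130287
uc = sqrt(0.47971683^2 + 0.35218366^2 + 0.49153094^2 + 0.46130287^2) = 0.89920219
U = k * uc = 3 * 0.89920219
U = 2.6976

2.6976


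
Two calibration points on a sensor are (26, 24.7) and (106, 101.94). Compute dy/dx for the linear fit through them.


slope = (y2 - y1) / (x2 - x1)
= (101.94 - 24.7) / (106 - 26)
= 77.2400 / 80
= 0.9655

0.9655


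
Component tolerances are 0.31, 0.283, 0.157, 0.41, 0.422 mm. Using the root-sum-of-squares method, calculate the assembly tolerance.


RSS = sqrt(0.31^2 + 0.283^2 + 0.157^2 + 0.41^2 + 0.422^2)
= sqrt(0.547022)
= 0.7396

0.7396


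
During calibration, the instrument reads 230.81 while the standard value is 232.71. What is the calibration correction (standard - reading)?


Correction = standard - reading
= 232.71 - 230.81
= 1.9000

1.9000


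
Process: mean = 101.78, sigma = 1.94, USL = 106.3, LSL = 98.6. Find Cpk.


Cpu = (USL - mean) / (3*sigma) = (106.3 - 101.78) / (3*1.94) = 0.7766
Cpl = (mean - LSL) / (3*sigma) = (101.78 - 98.6) / (3*1.94) = 0.5464
Cpk = min(Cpu, Cpl) = 0.5464

0.5464


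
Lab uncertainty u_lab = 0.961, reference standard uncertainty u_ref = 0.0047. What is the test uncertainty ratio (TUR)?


TUR = u_lab / u_ref
= 0.961 / 0.0047
= 204.4681

204.4681


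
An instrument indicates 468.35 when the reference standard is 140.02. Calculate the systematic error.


Systematic error = measured - true
= 468.35 - 140.02
= 328.3300

328.3300


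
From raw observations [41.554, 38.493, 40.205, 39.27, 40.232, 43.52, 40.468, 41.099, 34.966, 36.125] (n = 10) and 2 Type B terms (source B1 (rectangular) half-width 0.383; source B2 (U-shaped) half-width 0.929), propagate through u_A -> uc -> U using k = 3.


mean = (41.554 + 38.493 + 40.205 + 39.27 + 40.232 + 43.52 + 40.468 + 41.099 + 34.966 + 36.125) / 10 = 39.5932
s = sqrt(sum((x - mean)^2)/(n-1)) = 2.5349525
u_A = s / sqrt(n) = 2.5349525 / sqrt(10) = 0.80162237
u_B1 = 0.383 / sqrt(3) = 0.22112515
u_B2 = 0.929 / sqrt(2) = 0.6569022
uc = sqrt(0.80162237^2 + 0.22112515^2 + 0.6569022^2) = 1.0597241
U = k * uc = 3 * 1.0597241
U = 3.1792

3.1792


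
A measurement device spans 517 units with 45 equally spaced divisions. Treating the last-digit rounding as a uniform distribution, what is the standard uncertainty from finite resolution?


resolution = range / divisions
resolution = 517 / 45 = 11.488889
u_res = resolution / (2*sqrt(3))
u_res = 11.488889 / 3.4641016
u_res = 3.3166

3.3166


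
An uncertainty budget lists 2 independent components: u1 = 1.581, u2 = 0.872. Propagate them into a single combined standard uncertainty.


uc = sqrt(1.581^2 + 0.872^2)
uc = sqrt(3.259945)
uc = 1.8055

1.8055


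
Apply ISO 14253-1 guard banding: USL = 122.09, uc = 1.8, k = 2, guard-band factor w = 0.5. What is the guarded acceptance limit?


U = k * uc = 2 * 1.8 = 3.6
guard band g = w * U = 0.5 * 3.6 = 1.8
AL = USL - g = 122.09 - 1.8
AL = 120.2900

120.2900


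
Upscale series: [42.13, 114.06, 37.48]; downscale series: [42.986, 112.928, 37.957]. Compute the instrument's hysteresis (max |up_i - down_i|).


|42.13 - 42.986| = 0.8560
|114.06 - 112.928| = 1.1320
|37.48 - 37.957| = 0.4770
hysteresis = max(diffs) = 1.1320

1.1320


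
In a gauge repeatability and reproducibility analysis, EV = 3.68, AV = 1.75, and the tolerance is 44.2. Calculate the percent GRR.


GRR = sqrt(EV^2 + AV^2) = sqrt(3.68^2 + 1.75^2) = 4.074911
%GRR = GRR / tol * 100 = 4.074911 / 44.2 * 100
%GRR = 9.2193

9.2193


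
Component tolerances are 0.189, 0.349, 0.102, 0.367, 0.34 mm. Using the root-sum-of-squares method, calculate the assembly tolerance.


RSS = sqrt(0.189^2 + 0.349^2 + 0.102^2 + 0.367^2 + 0.34^2)
= sqrt(0.418215)
= 0.6467

0.6467


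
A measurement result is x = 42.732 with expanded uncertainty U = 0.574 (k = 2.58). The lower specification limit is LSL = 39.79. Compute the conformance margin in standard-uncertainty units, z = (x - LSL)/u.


u = U / k = 0.574 / 2.58 = 0.22248062
margin = |LSL - x| = |39.79 - 42.732| = 2.942
z = margin / u = 2.942 / 0.22248062
z = 13.2236

13.2236


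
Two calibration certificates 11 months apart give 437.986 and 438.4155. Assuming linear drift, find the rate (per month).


rate = (v2 - v1) / months
= (438.4155 - 437.986) / 11
= 0.4295 / 11
= 0.0390

0.0390


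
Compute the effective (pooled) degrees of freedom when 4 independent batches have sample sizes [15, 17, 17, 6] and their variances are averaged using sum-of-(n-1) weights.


nu = sum_i (n_i - 1)
nu = ((15 - 1) + (17 - 1) + (17 - 1) + (6 - 1))
nu = 14 + 16 + 16 + 5
nu = 51

51


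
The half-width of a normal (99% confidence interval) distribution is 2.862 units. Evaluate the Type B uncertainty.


u_B = half_width / 2.576
u_B = 2.862 / 2.576
u_B = 1.1110

1.1110


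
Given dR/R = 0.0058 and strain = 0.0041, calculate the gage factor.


GF = (dR/R) / epsilon
= 0.0058 / 0.0041
= 1.4146

1.4146


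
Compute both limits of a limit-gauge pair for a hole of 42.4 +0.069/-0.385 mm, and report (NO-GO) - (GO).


GO = nominal - lower_tol (smallest hole = maximum material condition)
GO = 42.4 - 0.385 = 42.015
NO-GO = nominal + upper_tol (largest hole = least material condition)
NO-GO = 42.4 + 0.069 = 42.469
spread = NO-GO - GO = 42.469 - 42.015 = 0.4540

0.4540


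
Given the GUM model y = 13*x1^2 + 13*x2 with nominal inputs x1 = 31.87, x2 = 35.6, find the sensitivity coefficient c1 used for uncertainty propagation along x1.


y = 13*x1^2 + 13*x2
dy/dx1 = 2*13*x1
Evaluate at x1 = 31.87: c1 = 26 * 31.87
c1 = 828.6200

828.6200


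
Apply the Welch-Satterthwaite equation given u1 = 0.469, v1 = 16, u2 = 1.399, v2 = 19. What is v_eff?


uc = sqrt(u1^2 + u2^2) = sqrt(0.469^2 + 1.399^2) = 1.4755209
v_eff = uc^4 / (u1^4/v1 + u2^4/v2)
= 1.4755209^4 / (0.469^4/16 + 1.399^4/19)
= 4.7400341 / 0.20463634
v_eff = 23.1632

23.1632


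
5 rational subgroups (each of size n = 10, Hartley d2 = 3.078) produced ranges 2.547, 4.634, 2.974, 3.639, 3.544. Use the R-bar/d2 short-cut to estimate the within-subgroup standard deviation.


R_bar = (2.547 + 4.634 + 2.974 + 3.639 + 3.544) / 5
R_bar = 17.338 / 5 = 3.4676
sigma_hat = R_bar / d2 = 3.4676 / 3.078 = 1.1266

1.1266


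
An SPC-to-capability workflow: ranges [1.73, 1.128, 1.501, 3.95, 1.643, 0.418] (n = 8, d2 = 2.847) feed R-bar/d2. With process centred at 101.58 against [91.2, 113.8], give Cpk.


R_bar = (1.73 + 1.128 + 1.501 + 3.95 + 1.643 + 0.418) / 6 = 1.7283333
sigma = R_bar / d2 = 1.7283333 / 2.847 = 0.60707176
Cp = (USL - LSL)/(6*sigma) = (113.8 - 91.2)/(6*0.60707176) = 6.2046
Cpu = (113.8 - 101.58)/(3*0.60707176) = 6.7098
Cpl = (101.58 - 91.2)/(3*0.60707176) = 5.6995
Cpk = min(Cpu, Cpl) = 5.6995

5.6995


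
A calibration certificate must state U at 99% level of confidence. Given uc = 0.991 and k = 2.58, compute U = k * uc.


U = k * uc
U = 2.58 * 0.991
U = 2.5568

2.5568


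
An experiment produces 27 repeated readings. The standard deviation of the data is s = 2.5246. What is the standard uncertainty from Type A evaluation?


u_A = s / sqrt(n)
u_A = 2.5246 / sqrt(27)
u_A = 2.5246 / 5.1961524
u_A = 0.4859

0.4859


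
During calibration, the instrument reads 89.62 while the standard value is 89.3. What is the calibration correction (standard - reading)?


Correction = standard - reading
= 89.3 - 89.62
= -0.3200

-0.3200


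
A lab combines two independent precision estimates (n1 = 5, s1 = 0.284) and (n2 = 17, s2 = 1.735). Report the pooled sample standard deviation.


s_p = sqrt(((n1-1)*s1^2 + (n2-1)*s2^2) / (n1+n2-2))
numerator = (5-1)*0.284^2 + (17-1)*1.735^2 = 0.322624 + 48.1636 = 48.486224
denominator = 5 + 17 - 2 = 20
s_p^2 = 48.486224 / 20 = 2.4243112
s_p = sqrt(2.4243112) = 1.5570

1.5570


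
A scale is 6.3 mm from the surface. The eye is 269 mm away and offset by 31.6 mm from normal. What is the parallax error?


error = h * offset / d
= 6.3 * 31.6 / 269
= 0.7401

0.7401


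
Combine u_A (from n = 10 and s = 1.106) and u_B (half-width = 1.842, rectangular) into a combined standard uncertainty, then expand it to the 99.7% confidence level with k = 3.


u_A = s / sqrt(n) = 1.106 / sqrt(10) = 0.34974791
u_B = half_width / sqrt(3) = 1.842 / sqrt(3) = 1.0634792
uc = sqrt(u_A^2 + u_B^2) = sqrt(0.34974791^2 + 1.0634792^2) = 1.119514
U = k * uc = 3 * 1.119514
U = 3.3585

3.3585


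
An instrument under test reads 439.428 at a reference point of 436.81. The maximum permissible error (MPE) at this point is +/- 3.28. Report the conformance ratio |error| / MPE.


e = indication - reference = 439.428 - 436.81 = 2.6180
|e| = 2.6180
ratio = |e| / MPE = 2.6180 / 3.28
ratio = 0.7982

0.7982


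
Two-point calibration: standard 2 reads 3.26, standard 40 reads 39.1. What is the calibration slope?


slope = (y2 - y1) / (x2 - x1)
= (39.1 - 3.26) / (40 - 2)
= 35.8400 / 38
= 0.9432

0.9432
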